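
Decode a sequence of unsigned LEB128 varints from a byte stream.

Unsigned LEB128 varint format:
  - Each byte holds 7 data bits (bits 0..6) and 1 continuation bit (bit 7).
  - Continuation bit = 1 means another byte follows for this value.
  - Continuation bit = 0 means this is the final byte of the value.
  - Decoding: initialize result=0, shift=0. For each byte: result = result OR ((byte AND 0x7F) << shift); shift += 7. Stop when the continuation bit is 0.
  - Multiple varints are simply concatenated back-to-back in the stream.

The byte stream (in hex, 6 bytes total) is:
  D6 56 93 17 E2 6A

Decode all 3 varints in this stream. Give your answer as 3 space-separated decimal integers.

Answer: 11094 2963 13666

Derivation:
  byte[0]=0xD6 cont=1 payload=0x56=86: acc |= 86<<0 -> acc=86 shift=7
  byte[1]=0x56 cont=0 payload=0x56=86: acc |= 86<<7 -> acc=11094 shift=14 [end]
Varint 1: bytes[0:2] = D6 56 -> value 11094 (2 byte(s))
  byte[2]=0x93 cont=1 payload=0x13=19: acc |= 19<<0 -> acc=19 shift=7
  byte[3]=0x17 cont=0 payload=0x17=23: acc |= 23<<7 -> acc=2963 shift=14 [end]
Varint 2: bytes[2:4] = 93 17 -> value 2963 (2 byte(s))
  byte[4]=0xE2 cont=1 payload=0x62=98: acc |= 98<<0 -> acc=98 shift=7
  byte[5]=0x6A cont=0 payload=0x6A=106: acc |= 106<<7 -> acc=13666 shift=14 [end]
Varint 3: bytes[4:6] = E2 6A -> value 13666 (2 byte(s))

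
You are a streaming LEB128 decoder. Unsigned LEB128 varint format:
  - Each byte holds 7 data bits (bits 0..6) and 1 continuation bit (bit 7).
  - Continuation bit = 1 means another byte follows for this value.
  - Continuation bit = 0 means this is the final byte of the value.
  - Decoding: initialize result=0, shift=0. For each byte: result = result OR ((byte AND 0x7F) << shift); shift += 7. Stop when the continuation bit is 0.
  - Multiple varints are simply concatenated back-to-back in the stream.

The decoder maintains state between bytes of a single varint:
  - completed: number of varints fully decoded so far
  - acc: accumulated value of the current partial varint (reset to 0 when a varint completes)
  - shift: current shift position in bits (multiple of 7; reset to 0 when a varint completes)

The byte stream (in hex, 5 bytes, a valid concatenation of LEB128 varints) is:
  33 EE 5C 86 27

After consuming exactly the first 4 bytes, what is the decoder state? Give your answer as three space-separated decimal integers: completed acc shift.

byte[0]=0x33 cont=0 payload=0x33: varint #1 complete (value=51); reset -> completed=1 acc=0 shift=0
byte[1]=0xEE cont=1 payload=0x6E: acc |= 110<<0 -> completed=1 acc=110 shift=7
byte[2]=0x5C cont=0 payload=0x5C: varint #2 complete (value=11886); reset -> completed=2 acc=0 shift=0
byte[3]=0x86 cont=1 payload=0x06: acc |= 6<<0 -> completed=2 acc=6 shift=7

Answer: 2 6 7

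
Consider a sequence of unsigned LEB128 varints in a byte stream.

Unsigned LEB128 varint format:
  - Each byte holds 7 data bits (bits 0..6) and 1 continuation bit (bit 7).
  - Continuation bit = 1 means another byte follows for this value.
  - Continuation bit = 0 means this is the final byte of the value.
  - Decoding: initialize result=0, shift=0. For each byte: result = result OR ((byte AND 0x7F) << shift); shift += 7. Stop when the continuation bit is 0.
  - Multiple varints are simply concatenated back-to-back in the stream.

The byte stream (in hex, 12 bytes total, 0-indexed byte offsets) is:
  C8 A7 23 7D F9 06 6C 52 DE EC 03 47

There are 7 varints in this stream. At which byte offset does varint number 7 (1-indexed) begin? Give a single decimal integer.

  byte[0]=0xC8 cont=1 payload=0x48=72: acc |= 72<<0 -> acc=72 shift=7
  byte[1]=0xA7 cont=1 payload=0x27=39: acc |= 39<<7 -> acc=5064 shift=14
  byte[2]=0x23 cont=0 payload=0x23=35: acc |= 35<<14 -> acc=578504 shift=21 [end]
Varint 1: bytes[0:3] = C8 A7 23 -> value 578504 (3 byte(s))
  byte[3]=0x7D cont=0 payload=0x7D=125: acc |= 125<<0 -> acc=125 shift=7 [end]
Varint 2: bytes[3:4] = 7D -> value 125 (1 byte(s))
  byte[4]=0xF9 cont=1 payload=0x79=121: acc |= 121<<0 -> acc=121 shift=7
  byte[5]=0x06 cont=0 payload=0x06=6: acc |= 6<<7 -> acc=889 shift=14 [end]
Varint 3: bytes[4:6] = F9 06 -> value 889 (2 byte(s))
  byte[6]=0x6C cont=0 payload=0x6C=108: acc |= 108<<0 -> acc=108 shift=7 [end]
Varint 4: bytes[6:7] = 6C -> value 108 (1 byte(s))
  byte[7]=0x52 cont=0 payload=0x52=82: acc |= 82<<0 -> acc=82 shift=7 [end]
Varint 5: bytes[7:8] = 52 -> value 82 (1 byte(s))
  byte[8]=0xDE cont=1 payload=0x5E=94: acc |= 94<<0 -> acc=94 shift=7
  byte[9]=0xEC cont=1 payload=0x6C=108: acc |= 108<<7 -> acc=13918 shift=14
  byte[10]=0x03 cont=0 payload=0x03=3: acc |= 3<<14 -> acc=63070 shift=21 [end]
Varint 6: bytes[8:11] = DE EC 03 -> value 63070 (3 byte(s))
  byte[11]=0x47 cont=0 payload=0x47=71: acc |= 71<<0 -> acc=71 shift=7 [end]
Varint 7: bytes[11:12] = 47 -> value 71 (1 byte(s))

Answer: 11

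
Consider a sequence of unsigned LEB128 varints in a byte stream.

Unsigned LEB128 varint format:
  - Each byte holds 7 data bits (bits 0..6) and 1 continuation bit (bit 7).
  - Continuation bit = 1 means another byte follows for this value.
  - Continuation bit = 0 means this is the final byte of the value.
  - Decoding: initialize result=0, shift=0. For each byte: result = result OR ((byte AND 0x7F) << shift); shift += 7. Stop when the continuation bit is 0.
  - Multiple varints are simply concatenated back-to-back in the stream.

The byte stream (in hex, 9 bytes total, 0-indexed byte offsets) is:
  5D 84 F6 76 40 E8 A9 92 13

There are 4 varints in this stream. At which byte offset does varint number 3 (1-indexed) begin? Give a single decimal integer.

  byte[0]=0x5D cont=0 payload=0x5D=93: acc |= 93<<0 -> acc=93 shift=7 [end]
Varint 1: bytes[0:1] = 5D -> value 93 (1 byte(s))
  byte[1]=0x84 cont=1 payload=0x04=4: acc |= 4<<0 -> acc=4 shift=7
  byte[2]=0xF6 cont=1 payload=0x76=118: acc |= 118<<7 -> acc=15108 shift=14
  byte[3]=0x76 cont=0 payload=0x76=118: acc |= 118<<14 -> acc=1948420 shift=21 [end]
Varint 2: bytes[1:4] = 84 F6 76 -> value 1948420 (3 byte(s))
  byte[4]=0x40 cont=0 payload=0x40=64: acc |= 64<<0 -> acc=64 shift=7 [end]
Varint 3: bytes[4:5] = 40 -> value 64 (1 byte(s))
  byte[5]=0xE8 cont=1 payload=0x68=104: acc |= 104<<0 -> acc=104 shift=7
  byte[6]=0xA9 cont=1 payload=0x29=41: acc |= 41<<7 -> acc=5352 shift=14
  byte[7]=0x92 cont=1 payload=0x12=18: acc |= 18<<14 -> acc=300264 shift=21
  byte[8]=0x13 cont=0 payload=0x13=19: acc |= 19<<21 -> acc=40146152 shift=28 [end]
Varint 4: bytes[5:9] = E8 A9 92 13 -> value 40146152 (4 byte(s))

Answer: 4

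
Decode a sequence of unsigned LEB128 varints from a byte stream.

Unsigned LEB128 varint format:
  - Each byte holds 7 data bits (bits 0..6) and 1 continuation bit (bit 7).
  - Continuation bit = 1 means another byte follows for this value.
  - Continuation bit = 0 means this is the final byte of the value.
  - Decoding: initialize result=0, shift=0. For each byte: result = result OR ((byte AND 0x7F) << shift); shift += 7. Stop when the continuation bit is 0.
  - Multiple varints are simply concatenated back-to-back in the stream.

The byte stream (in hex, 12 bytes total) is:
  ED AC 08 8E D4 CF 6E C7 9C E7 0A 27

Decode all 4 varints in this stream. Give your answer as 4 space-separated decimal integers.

  byte[0]=0xED cont=1 payload=0x6D=109: acc |= 109<<0 -> acc=109 shift=7
  byte[1]=0xAC cont=1 payload=0x2C=44: acc |= 44<<7 -> acc=5741 shift=14
  byte[2]=0x08 cont=0 payload=0x08=8: acc |= 8<<14 -> acc=136813 shift=21 [end]
Varint 1: bytes[0:3] = ED AC 08 -> value 136813 (3 byte(s))
  byte[3]=0x8E cont=1 payload=0x0E=14: acc |= 14<<0 -> acc=14 shift=7
  byte[4]=0xD4 cont=1 payload=0x54=84: acc |= 84<<7 -> acc=10766 shift=14
  byte[5]=0xCF cont=1 payload=0x4F=79: acc |= 79<<14 -> acc=1305102 shift=21
  byte[6]=0x6E cont=0 payload=0x6E=110: acc |= 110<<21 -> acc=231991822 shift=28 [end]
Varint 2: bytes[3:7] = 8E D4 CF 6E -> value 231991822 (4 byte(s))
  byte[7]=0xC7 cont=1 payload=0x47=71: acc |= 71<<0 -> acc=71 shift=7
  byte[8]=0x9C cont=1 payload=0x1C=28: acc |= 28<<7 -> acc=3655 shift=14
  byte[9]=0xE7 cont=1 payload=0x67=103: acc |= 103<<14 -> acc=1691207 shift=21
  byte[10]=0x0A cont=0 payload=0x0A=10: acc |= 10<<21 -> acc=22662727 shift=28 [end]
Varint 3: bytes[7:11] = C7 9C E7 0A -> value 22662727 (4 byte(s))
  byte[11]=0x27 cont=0 payload=0x27=39: acc |= 39<<0 -> acc=39 shift=7 [end]
Varint 4: bytes[11:12] = 27 -> value 39 (1 byte(s))

Answer: 136813 231991822 22662727 39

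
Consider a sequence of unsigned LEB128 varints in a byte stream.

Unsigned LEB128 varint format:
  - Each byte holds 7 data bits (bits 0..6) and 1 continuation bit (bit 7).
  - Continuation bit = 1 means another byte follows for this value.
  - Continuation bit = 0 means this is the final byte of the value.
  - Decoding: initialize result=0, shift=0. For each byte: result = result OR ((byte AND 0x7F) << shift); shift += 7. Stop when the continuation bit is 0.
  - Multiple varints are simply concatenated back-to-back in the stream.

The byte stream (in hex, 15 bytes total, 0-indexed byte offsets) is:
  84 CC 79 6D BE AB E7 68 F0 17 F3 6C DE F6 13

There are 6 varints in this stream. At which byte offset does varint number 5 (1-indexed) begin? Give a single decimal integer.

Answer: 10

Derivation:
  byte[0]=0x84 cont=1 payload=0x04=4: acc |= 4<<0 -> acc=4 shift=7
  byte[1]=0xCC cont=1 payload=0x4C=76: acc |= 76<<7 -> acc=9732 shift=14
  byte[2]=0x79 cont=0 payload=0x79=121: acc |= 121<<14 -> acc=1992196 shift=21 [end]
Varint 1: bytes[0:3] = 84 CC 79 -> value 1992196 (3 byte(s))
  byte[3]=0x6D cont=0 payload=0x6D=109: acc |= 109<<0 -> acc=109 shift=7 [end]
Varint 2: bytes[3:4] = 6D -> value 109 (1 byte(s))
  byte[4]=0xBE cont=1 payload=0x3E=62: acc |= 62<<0 -> acc=62 shift=7
  byte[5]=0xAB cont=1 payload=0x2B=43: acc |= 43<<7 -> acc=5566 shift=14
  byte[6]=0xE7 cont=1 payload=0x67=103: acc |= 103<<14 -> acc=1693118 shift=21
  byte[7]=0x68 cont=0 payload=0x68=104: acc |= 104<<21 -> acc=219796926 shift=28 [end]
Varint 3: bytes[4:8] = BE AB E7 68 -> value 219796926 (4 byte(s))
  byte[8]=0xF0 cont=1 payload=0x70=112: acc |= 112<<0 -> acc=112 shift=7
  byte[9]=0x17 cont=0 payload=0x17=23: acc |= 23<<7 -> acc=3056 shift=14 [end]
Varint 4: bytes[8:10] = F0 17 -> value 3056 (2 byte(s))
  byte[10]=0xF3 cont=1 payload=0x73=115: acc |= 115<<0 -> acc=115 shift=7
  byte[11]=0x6C cont=0 payload=0x6C=108: acc |= 108<<7 -> acc=13939 shift=14 [end]
Varint 5: bytes[10:12] = F3 6C -> value 13939 (2 byte(s))
  byte[12]=0xDE cont=1 payload=0x5E=94: acc |= 94<<0 -> acc=94 shift=7
  byte[13]=0xF6 cont=1 payload=0x76=118: acc |= 118<<7 -> acc=15198 shift=14
  byte[14]=0x13 cont=0 payload=0x13=19: acc |= 19<<14 -> acc=326494 shift=21 [end]
Varint 6: bytes[12:15] = DE F6 13 -> value 326494 (3 byte(s))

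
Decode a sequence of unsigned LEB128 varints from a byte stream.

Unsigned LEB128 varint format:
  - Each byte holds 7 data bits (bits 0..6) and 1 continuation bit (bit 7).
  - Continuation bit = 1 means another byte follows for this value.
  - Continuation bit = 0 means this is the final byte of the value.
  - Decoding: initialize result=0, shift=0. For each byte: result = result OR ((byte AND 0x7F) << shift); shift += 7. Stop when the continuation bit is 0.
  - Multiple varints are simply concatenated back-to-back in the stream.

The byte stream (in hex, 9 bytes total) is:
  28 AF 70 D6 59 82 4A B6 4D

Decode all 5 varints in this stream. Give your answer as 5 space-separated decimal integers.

Answer: 40 14383 11478 9474 9910

Derivation:
  byte[0]=0x28 cont=0 payload=0x28=40: acc |= 40<<0 -> acc=40 shift=7 [end]
Varint 1: bytes[0:1] = 28 -> value 40 (1 byte(s))
  byte[1]=0xAF cont=1 payload=0x2F=47: acc |= 47<<0 -> acc=47 shift=7
  byte[2]=0x70 cont=0 payload=0x70=112: acc |= 112<<7 -> acc=14383 shift=14 [end]
Varint 2: bytes[1:3] = AF 70 -> value 14383 (2 byte(s))
  byte[3]=0xD6 cont=1 payload=0x56=86: acc |= 86<<0 -> acc=86 shift=7
  byte[4]=0x59 cont=0 payload=0x59=89: acc |= 89<<7 -> acc=11478 shift=14 [end]
Varint 3: bytes[3:5] = D6 59 -> value 11478 (2 byte(s))
  byte[5]=0x82 cont=1 payload=0x02=2: acc |= 2<<0 -> acc=2 shift=7
  byte[6]=0x4A cont=0 payload=0x4A=74: acc |= 74<<7 -> acc=9474 shift=14 [end]
Varint 4: bytes[5:7] = 82 4A -> value 9474 (2 byte(s))
  byte[7]=0xB6 cont=1 payload=0x36=54: acc |= 54<<0 -> acc=54 shift=7
  byte[8]=0x4D cont=0 payload=0x4D=77: acc |= 77<<7 -> acc=9910 shift=14 [end]
Varint 5: bytes[7:9] = B6 4D -> value 9910 (2 byte(s))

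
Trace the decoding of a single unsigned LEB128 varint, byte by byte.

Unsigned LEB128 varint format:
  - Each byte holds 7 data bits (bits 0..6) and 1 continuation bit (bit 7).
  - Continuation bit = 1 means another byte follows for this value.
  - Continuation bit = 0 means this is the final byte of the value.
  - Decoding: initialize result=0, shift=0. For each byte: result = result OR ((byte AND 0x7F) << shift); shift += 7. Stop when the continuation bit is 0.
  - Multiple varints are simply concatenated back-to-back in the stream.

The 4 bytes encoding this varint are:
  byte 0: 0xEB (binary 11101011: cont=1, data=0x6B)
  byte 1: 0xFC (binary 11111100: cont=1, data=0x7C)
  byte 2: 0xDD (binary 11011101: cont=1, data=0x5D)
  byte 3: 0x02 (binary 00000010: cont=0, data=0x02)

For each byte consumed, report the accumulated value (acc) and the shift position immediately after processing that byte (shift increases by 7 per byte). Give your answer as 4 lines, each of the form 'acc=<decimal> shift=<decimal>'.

byte 0=0xEB: payload=0x6B=107, contrib = 107<<0 = 107; acc -> 107, shift -> 7
byte 1=0xFC: payload=0x7C=124, contrib = 124<<7 = 15872; acc -> 15979, shift -> 14
byte 2=0xDD: payload=0x5D=93, contrib = 93<<14 = 1523712; acc -> 1539691, shift -> 21
byte 3=0x02: payload=0x02=2, contrib = 2<<21 = 4194304; acc -> 5733995, shift -> 28

Answer: acc=107 shift=7
acc=15979 shift=14
acc=1539691 shift=21
acc=5733995 shift=28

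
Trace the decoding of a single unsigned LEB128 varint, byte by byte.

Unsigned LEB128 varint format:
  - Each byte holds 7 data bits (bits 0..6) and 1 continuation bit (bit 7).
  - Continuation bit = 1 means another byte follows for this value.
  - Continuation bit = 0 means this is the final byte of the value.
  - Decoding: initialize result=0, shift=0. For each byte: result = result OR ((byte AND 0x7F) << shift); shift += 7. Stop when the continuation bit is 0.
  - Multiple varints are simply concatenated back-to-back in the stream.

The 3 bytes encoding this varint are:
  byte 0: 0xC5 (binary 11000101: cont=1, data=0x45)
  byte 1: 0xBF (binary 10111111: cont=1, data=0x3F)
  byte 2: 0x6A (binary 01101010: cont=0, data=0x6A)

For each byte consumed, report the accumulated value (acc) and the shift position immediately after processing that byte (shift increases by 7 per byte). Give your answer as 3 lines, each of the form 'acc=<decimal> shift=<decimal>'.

Answer: acc=69 shift=7
acc=8133 shift=14
acc=1744837 shift=21

Derivation:
byte 0=0xC5: payload=0x45=69, contrib = 69<<0 = 69; acc -> 69, shift -> 7
byte 1=0xBF: payload=0x3F=63, contrib = 63<<7 = 8064; acc -> 8133, shift -> 14
byte 2=0x6A: payload=0x6A=106, contrib = 106<<14 = 1736704; acc -> 1744837, shift -> 21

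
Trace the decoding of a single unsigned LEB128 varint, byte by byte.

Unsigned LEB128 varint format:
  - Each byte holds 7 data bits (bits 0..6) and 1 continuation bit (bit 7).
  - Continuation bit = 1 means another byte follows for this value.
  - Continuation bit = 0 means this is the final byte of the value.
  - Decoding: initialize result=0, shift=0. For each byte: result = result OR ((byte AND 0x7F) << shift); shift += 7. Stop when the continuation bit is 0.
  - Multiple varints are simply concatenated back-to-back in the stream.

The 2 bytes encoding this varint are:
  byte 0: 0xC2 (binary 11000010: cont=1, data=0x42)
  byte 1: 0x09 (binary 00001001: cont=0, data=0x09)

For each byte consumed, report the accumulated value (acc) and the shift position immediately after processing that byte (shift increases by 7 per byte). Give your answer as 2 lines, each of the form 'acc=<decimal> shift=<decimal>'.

Answer: acc=66 shift=7
acc=1218 shift=14

Derivation:
byte 0=0xC2: payload=0x42=66, contrib = 66<<0 = 66; acc -> 66, shift -> 7
byte 1=0x09: payload=0x09=9, contrib = 9<<7 = 1152; acc -> 1218, shift -> 14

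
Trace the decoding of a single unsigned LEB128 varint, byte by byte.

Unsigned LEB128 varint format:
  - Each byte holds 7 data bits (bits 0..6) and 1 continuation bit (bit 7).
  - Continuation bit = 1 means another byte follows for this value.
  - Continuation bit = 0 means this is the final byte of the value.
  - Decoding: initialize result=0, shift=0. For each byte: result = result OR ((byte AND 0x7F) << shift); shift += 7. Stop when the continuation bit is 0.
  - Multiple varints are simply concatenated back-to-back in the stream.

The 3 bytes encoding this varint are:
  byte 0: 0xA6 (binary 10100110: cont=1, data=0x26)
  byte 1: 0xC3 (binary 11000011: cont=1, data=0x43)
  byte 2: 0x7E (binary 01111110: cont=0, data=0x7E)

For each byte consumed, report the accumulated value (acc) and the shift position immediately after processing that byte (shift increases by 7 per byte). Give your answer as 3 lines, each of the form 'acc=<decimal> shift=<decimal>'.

byte 0=0xA6: payload=0x26=38, contrib = 38<<0 = 38; acc -> 38, shift -> 7
byte 1=0xC3: payload=0x43=67, contrib = 67<<7 = 8576; acc -> 8614, shift -> 14
byte 2=0x7E: payload=0x7E=126, contrib = 126<<14 = 2064384; acc -> 2072998, shift -> 21

Answer: acc=38 shift=7
acc=8614 shift=14
acc=2072998 shift=21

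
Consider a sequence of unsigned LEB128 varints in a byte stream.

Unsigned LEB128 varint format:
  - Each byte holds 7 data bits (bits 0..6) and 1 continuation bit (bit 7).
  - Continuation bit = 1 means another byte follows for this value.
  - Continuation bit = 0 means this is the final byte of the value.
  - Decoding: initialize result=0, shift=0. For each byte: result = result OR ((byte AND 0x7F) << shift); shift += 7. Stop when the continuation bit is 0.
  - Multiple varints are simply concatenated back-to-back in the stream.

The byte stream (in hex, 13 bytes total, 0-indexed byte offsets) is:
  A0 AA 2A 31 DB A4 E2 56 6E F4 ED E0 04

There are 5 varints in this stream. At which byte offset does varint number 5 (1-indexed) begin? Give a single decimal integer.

Answer: 9

Derivation:
  byte[0]=0xA0 cont=1 payload=0x20=32: acc |= 32<<0 -> acc=32 shift=7
  byte[1]=0xAA cont=1 payload=0x2A=42: acc |= 42<<7 -> acc=5408 shift=14
  byte[2]=0x2A cont=0 payload=0x2A=42: acc |= 42<<14 -> acc=693536 shift=21 [end]
Varint 1: bytes[0:3] = A0 AA 2A -> value 693536 (3 byte(s))
  byte[3]=0x31 cont=0 payload=0x31=49: acc |= 49<<0 -> acc=49 shift=7 [end]
Varint 2: bytes[3:4] = 31 -> value 49 (1 byte(s))
  byte[4]=0xDB cont=1 payload=0x5B=91: acc |= 91<<0 -> acc=91 shift=7
  byte[5]=0xA4 cont=1 payload=0x24=36: acc |= 36<<7 -> acc=4699 shift=14
  byte[6]=0xE2 cont=1 payload=0x62=98: acc |= 98<<14 -> acc=1610331 shift=21
  byte[7]=0x56 cont=0 payload=0x56=86: acc |= 86<<21 -> acc=181965403 shift=28 [end]
Varint 3: bytes[4:8] = DB A4 E2 56 -> value 181965403 (4 byte(s))
  byte[8]=0x6E cont=0 payload=0x6E=110: acc |= 110<<0 -> acc=110 shift=7 [end]
Varint 4: bytes[8:9] = 6E -> value 110 (1 byte(s))
  byte[9]=0xF4 cont=1 payload=0x74=116: acc |= 116<<0 -> acc=116 shift=7
  byte[10]=0xED cont=1 payload=0x6D=109: acc |= 109<<7 -> acc=14068 shift=14
  byte[11]=0xE0 cont=1 payload=0x60=96: acc |= 96<<14 -> acc=1586932 shift=21
  byte[12]=0x04 cont=0 payload=0x04=4: acc |= 4<<21 -> acc=9975540 shift=28 [end]
Varint 5: bytes[9:13] = F4 ED E0 04 -> value 9975540 (4 byte(s))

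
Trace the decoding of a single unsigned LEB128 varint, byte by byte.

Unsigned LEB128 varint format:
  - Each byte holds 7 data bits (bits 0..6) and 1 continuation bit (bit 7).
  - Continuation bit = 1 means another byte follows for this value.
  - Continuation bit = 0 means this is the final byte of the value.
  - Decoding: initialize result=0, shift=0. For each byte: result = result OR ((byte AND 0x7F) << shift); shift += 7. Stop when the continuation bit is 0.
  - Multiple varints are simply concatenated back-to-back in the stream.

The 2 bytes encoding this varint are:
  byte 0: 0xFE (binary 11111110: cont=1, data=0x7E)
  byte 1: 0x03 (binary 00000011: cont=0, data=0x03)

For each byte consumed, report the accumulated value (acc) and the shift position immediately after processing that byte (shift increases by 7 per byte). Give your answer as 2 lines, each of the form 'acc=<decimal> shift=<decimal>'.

byte 0=0xFE: payload=0x7E=126, contrib = 126<<0 = 126; acc -> 126, shift -> 7
byte 1=0x03: payload=0x03=3, contrib = 3<<7 = 384; acc -> 510, shift -> 14

Answer: acc=126 shift=7
acc=510 shift=14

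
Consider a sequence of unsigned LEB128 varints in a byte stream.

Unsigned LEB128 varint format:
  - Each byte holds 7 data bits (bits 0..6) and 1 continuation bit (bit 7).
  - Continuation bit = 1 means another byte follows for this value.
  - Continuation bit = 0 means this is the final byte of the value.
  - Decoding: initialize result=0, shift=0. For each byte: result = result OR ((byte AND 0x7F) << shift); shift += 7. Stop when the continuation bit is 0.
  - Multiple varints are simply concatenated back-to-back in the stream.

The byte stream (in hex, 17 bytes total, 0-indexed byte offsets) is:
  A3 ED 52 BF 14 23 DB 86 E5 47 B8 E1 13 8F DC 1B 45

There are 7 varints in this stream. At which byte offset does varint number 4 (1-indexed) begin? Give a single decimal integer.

  byte[0]=0xA3 cont=1 payload=0x23=35: acc |= 35<<0 -> acc=35 shift=7
  byte[1]=0xED cont=1 payload=0x6D=109: acc |= 109<<7 -> acc=13987 shift=14
  byte[2]=0x52 cont=0 payload=0x52=82: acc |= 82<<14 -> acc=1357475 shift=21 [end]
Varint 1: bytes[0:3] = A3 ED 52 -> value 1357475 (3 byte(s))
  byte[3]=0xBF cont=1 payload=0x3F=63: acc |= 63<<0 -> acc=63 shift=7
  byte[4]=0x14 cont=0 payload=0x14=20: acc |= 20<<7 -> acc=2623 shift=14 [end]
Varint 2: bytes[3:5] = BF 14 -> value 2623 (2 byte(s))
  byte[5]=0x23 cont=0 payload=0x23=35: acc |= 35<<0 -> acc=35 shift=7 [end]
Varint 3: bytes[5:6] = 23 -> value 35 (1 byte(s))
  byte[6]=0xDB cont=1 payload=0x5B=91: acc |= 91<<0 -> acc=91 shift=7
  byte[7]=0x86 cont=1 payload=0x06=6: acc |= 6<<7 -> acc=859 shift=14
  byte[8]=0xE5 cont=1 payload=0x65=101: acc |= 101<<14 -> acc=1655643 shift=21
  byte[9]=0x47 cont=0 payload=0x47=71: acc |= 71<<21 -> acc=150553435 shift=28 [end]
Varint 4: bytes[6:10] = DB 86 E5 47 -> value 150553435 (4 byte(s))
  byte[10]=0xB8 cont=1 payload=0x38=56: acc |= 56<<0 -> acc=56 shift=7
  byte[11]=0xE1 cont=1 payload=0x61=97: acc |= 97<<7 -> acc=12472 shift=14
  byte[12]=0x13 cont=0 payload=0x13=19: acc |= 19<<14 -> acc=323768 shift=21 [end]
Varint 5: bytes[10:13] = B8 E1 13 -> value 323768 (3 byte(s))
  byte[13]=0x8F cont=1 payload=0x0F=15: acc |= 15<<0 -> acc=15 shift=7
  byte[14]=0xDC cont=1 payload=0x5C=92: acc |= 92<<7 -> acc=11791 shift=14
  byte[15]=0x1B cont=0 payload=0x1B=27: acc |= 27<<14 -> acc=454159 shift=21 [end]
Varint 6: bytes[13:16] = 8F DC 1B -> value 454159 (3 byte(s))
  byte[16]=0x45 cont=0 payload=0x45=69: acc |= 69<<0 -> acc=69 shift=7 [end]
Varint 7: bytes[16:17] = 45 -> value 69 (1 byte(s))

Answer: 6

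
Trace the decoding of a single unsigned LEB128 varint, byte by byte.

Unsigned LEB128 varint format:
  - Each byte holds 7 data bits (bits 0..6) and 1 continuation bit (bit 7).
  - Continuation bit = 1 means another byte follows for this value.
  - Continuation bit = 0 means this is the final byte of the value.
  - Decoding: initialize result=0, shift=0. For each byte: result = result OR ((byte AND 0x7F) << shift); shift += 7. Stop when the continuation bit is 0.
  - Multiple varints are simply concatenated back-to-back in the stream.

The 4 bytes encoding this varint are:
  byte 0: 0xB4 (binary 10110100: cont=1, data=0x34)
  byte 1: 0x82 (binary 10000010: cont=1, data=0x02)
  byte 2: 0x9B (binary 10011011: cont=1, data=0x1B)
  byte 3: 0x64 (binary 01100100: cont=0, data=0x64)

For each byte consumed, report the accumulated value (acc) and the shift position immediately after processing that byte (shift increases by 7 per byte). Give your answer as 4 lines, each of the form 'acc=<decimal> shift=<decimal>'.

byte 0=0xB4: payload=0x34=52, contrib = 52<<0 = 52; acc -> 52, shift -> 7
byte 1=0x82: payload=0x02=2, contrib = 2<<7 = 256; acc -> 308, shift -> 14
byte 2=0x9B: payload=0x1B=27, contrib = 27<<14 = 442368; acc -> 442676, shift -> 21
byte 3=0x64: payload=0x64=100, contrib = 100<<21 = 209715200; acc -> 210157876, shift -> 28

Answer: acc=52 shift=7
acc=308 shift=14
acc=442676 shift=21
acc=210157876 shift=28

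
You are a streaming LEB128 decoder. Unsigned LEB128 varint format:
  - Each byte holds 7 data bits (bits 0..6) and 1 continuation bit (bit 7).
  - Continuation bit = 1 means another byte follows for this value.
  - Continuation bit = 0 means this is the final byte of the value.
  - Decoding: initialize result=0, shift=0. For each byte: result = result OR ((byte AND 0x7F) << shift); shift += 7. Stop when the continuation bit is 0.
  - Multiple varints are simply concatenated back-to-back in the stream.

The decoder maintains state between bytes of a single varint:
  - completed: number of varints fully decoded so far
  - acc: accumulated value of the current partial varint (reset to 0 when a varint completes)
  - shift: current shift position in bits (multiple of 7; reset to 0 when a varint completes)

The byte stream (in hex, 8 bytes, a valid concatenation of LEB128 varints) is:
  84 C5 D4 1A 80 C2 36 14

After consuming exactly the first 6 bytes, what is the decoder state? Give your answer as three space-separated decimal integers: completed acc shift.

byte[0]=0x84 cont=1 payload=0x04: acc |= 4<<0 -> completed=0 acc=4 shift=7
byte[1]=0xC5 cont=1 payload=0x45: acc |= 69<<7 -> completed=0 acc=8836 shift=14
byte[2]=0xD4 cont=1 payload=0x54: acc |= 84<<14 -> completed=0 acc=1385092 shift=21
byte[3]=0x1A cont=0 payload=0x1A: varint #1 complete (value=55911044); reset -> completed=1 acc=0 shift=0
byte[4]=0x80 cont=1 payload=0x00: acc |= 0<<0 -> completed=1 acc=0 shift=7
byte[5]=0xC2 cont=1 payload=0x42: acc |= 66<<7 -> completed=1 acc=8448 shift=14

Answer: 1 8448 14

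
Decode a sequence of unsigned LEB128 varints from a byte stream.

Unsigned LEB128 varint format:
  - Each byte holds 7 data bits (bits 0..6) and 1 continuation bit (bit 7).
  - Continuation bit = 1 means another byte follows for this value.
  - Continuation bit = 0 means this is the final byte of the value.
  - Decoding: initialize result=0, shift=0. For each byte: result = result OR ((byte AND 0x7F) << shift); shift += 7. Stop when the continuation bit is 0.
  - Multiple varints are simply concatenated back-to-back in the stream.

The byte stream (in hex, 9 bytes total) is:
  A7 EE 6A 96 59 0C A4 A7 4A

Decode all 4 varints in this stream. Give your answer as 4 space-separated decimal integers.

  byte[0]=0xA7 cont=1 payload=0x27=39: acc |= 39<<0 -> acc=39 shift=7
  byte[1]=0xEE cont=1 payload=0x6E=110: acc |= 110<<7 -> acc=14119 shift=14
  byte[2]=0x6A cont=0 payload=0x6A=106: acc |= 106<<14 -> acc=1750823 shift=21 [end]
Varint 1: bytes[0:3] = A7 EE 6A -> value 1750823 (3 byte(s))
  byte[3]=0x96 cont=1 payload=0x16=22: acc |= 22<<0 -> acc=22 shift=7
  byte[4]=0x59 cont=0 payload=0x59=89: acc |= 89<<7 -> acc=11414 shift=14 [end]
Varint 2: bytes[3:5] = 96 59 -> value 11414 (2 byte(s))
  byte[5]=0x0C cont=0 payload=0x0C=12: acc |= 12<<0 -> acc=12 shift=7 [end]
Varint 3: bytes[5:6] = 0C -> value 12 (1 byte(s))
  byte[6]=0xA4 cont=1 payload=0x24=36: acc |= 36<<0 -> acc=36 shift=7
  byte[7]=0xA7 cont=1 payload=0x27=39: acc |= 39<<7 -> acc=5028 shift=14
  byte[8]=0x4A cont=0 payload=0x4A=74: acc |= 74<<14 -> acc=1217444 shift=21 [end]
Varint 4: bytes[6:9] = A4 A7 4A -> value 1217444 (3 byte(s))

Answer: 1750823 11414 12 1217444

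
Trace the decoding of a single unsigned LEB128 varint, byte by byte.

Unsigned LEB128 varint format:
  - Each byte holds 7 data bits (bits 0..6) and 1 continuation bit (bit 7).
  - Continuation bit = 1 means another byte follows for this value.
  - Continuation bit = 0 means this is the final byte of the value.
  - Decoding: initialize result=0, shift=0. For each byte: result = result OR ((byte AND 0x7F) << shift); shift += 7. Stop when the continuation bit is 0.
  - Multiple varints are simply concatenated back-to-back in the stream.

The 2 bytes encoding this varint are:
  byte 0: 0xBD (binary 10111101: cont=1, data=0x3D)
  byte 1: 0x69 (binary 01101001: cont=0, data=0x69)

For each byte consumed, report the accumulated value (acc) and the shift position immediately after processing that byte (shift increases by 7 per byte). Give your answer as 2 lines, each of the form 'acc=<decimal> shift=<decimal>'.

byte 0=0xBD: payload=0x3D=61, contrib = 61<<0 = 61; acc -> 61, shift -> 7
byte 1=0x69: payload=0x69=105, contrib = 105<<7 = 13440; acc -> 13501, shift -> 14

Answer: acc=61 shift=7
acc=13501 shift=14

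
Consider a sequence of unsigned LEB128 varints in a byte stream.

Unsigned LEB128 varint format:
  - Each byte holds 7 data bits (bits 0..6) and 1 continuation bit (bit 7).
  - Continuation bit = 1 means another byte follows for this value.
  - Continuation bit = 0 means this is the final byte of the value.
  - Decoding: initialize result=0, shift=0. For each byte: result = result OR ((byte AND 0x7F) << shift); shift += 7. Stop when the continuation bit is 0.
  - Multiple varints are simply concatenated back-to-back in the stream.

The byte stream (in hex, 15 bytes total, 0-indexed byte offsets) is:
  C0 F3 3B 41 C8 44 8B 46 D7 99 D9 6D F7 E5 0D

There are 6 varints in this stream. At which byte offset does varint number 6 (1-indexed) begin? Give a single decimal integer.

  byte[0]=0xC0 cont=1 payload=0x40=64: acc |= 64<<0 -> acc=64 shift=7
  byte[1]=0xF3 cont=1 payload=0x73=115: acc |= 115<<7 -> acc=14784 shift=14
  byte[2]=0x3B cont=0 payload=0x3B=59: acc |= 59<<14 -> acc=981440 shift=21 [end]
Varint 1: bytes[0:3] = C0 F3 3B -> value 981440 (3 byte(s))
  byte[3]=0x41 cont=0 payload=0x41=65: acc |= 65<<0 -> acc=65 shift=7 [end]
Varint 2: bytes[3:4] = 41 -> value 65 (1 byte(s))
  byte[4]=0xC8 cont=1 payload=0x48=72: acc |= 72<<0 -> acc=72 shift=7
  byte[5]=0x44 cont=0 payload=0x44=68: acc |= 68<<7 -> acc=8776 shift=14 [end]
Varint 3: bytes[4:6] = C8 44 -> value 8776 (2 byte(s))
  byte[6]=0x8B cont=1 payload=0x0B=11: acc |= 11<<0 -> acc=11 shift=7
  byte[7]=0x46 cont=0 payload=0x46=70: acc |= 70<<7 -> acc=8971 shift=14 [end]
Varint 4: bytes[6:8] = 8B 46 -> value 8971 (2 byte(s))
  byte[8]=0xD7 cont=1 payload=0x57=87: acc |= 87<<0 -> acc=87 shift=7
  byte[9]=0x99 cont=1 payload=0x19=25: acc |= 25<<7 -> acc=3287 shift=14
  byte[10]=0xD9 cont=1 payload=0x59=89: acc |= 89<<14 -> acc=1461463 shift=21
  byte[11]=0x6D cont=0 payload=0x6D=109: acc |= 109<<21 -> acc=230051031 shift=28 [end]
Varint 5: bytes[8:12] = D7 99 D9 6D -> value 230051031 (4 byte(s))
  byte[12]=0xF7 cont=1 payload=0x77=119: acc |= 119<<0 -> acc=119 shift=7
  byte[13]=0xE5 cont=1 payload=0x65=101: acc |= 101<<7 -> acc=13047 shift=14
  byte[14]=0x0D cont=0 payload=0x0D=13: acc |= 13<<14 -> acc=226039 shift=21 [end]
Varint 6: bytes[12:15] = F7 E5 0D -> value 226039 (3 byte(s))

Answer: 12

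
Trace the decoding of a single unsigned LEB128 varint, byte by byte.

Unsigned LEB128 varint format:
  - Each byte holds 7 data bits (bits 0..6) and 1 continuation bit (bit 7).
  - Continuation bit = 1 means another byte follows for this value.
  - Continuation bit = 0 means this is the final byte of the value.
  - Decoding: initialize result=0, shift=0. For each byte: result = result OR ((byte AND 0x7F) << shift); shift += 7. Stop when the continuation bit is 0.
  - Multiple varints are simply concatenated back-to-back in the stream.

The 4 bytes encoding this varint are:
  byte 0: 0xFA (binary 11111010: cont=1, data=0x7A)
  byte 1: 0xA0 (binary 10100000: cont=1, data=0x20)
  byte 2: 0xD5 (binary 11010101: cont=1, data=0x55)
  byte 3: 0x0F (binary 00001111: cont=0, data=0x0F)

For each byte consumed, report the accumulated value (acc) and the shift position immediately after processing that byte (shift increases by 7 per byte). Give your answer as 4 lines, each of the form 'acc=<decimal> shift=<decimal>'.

byte 0=0xFA: payload=0x7A=122, contrib = 122<<0 = 122; acc -> 122, shift -> 7
byte 1=0xA0: payload=0x20=32, contrib = 32<<7 = 4096; acc -> 4218, shift -> 14
byte 2=0xD5: payload=0x55=85, contrib = 85<<14 = 1392640; acc -> 1396858, shift -> 21
byte 3=0x0F: payload=0x0F=15, contrib = 15<<21 = 31457280; acc -> 32854138, shift -> 28

Answer: acc=122 shift=7
acc=4218 shift=14
acc=1396858 shift=21
acc=32854138 shift=28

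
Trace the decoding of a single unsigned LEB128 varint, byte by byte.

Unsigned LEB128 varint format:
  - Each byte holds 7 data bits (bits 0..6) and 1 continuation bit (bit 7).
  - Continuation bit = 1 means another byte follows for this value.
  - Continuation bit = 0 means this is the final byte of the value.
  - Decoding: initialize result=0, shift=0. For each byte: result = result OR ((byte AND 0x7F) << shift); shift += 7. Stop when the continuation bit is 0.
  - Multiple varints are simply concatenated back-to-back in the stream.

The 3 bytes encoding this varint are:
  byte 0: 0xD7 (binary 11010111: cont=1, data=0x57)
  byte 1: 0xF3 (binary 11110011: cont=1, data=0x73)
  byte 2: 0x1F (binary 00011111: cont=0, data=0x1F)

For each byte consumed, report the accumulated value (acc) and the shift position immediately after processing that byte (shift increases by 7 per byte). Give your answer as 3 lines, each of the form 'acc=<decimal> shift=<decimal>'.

byte 0=0xD7: payload=0x57=87, contrib = 87<<0 = 87; acc -> 87, shift -> 7
byte 1=0xF3: payload=0x73=115, contrib = 115<<7 = 14720; acc -> 14807, shift -> 14
byte 2=0x1F: payload=0x1F=31, contrib = 31<<14 = 507904; acc -> 522711, shift -> 21

Answer: acc=87 shift=7
acc=14807 shift=14
acc=522711 shift=21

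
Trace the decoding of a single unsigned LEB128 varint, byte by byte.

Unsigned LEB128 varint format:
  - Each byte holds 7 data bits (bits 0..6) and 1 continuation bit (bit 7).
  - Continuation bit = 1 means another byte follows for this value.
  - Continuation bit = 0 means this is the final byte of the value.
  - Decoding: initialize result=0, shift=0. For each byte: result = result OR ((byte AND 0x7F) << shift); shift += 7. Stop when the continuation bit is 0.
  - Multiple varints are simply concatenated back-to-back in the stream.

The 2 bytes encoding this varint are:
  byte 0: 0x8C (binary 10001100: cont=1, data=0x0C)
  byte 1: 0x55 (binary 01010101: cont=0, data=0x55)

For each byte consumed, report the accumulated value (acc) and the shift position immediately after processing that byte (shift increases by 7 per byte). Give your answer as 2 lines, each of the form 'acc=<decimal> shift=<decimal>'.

byte 0=0x8C: payload=0x0C=12, contrib = 12<<0 = 12; acc -> 12, shift -> 7
byte 1=0x55: payload=0x55=85, contrib = 85<<7 = 10880; acc -> 10892, shift -> 14

Answer: acc=12 shift=7
acc=10892 shift=14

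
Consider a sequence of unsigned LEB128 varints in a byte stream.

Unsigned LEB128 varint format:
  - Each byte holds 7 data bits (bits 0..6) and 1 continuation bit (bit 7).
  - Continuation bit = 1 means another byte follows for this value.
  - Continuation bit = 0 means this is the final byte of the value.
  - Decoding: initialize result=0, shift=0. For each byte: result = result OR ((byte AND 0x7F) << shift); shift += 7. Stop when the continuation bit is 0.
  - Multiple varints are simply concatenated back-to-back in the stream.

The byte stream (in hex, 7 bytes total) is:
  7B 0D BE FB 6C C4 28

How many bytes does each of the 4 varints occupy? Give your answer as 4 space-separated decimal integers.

  byte[0]=0x7B cont=0 payload=0x7B=123: acc |= 123<<0 -> acc=123 shift=7 [end]
Varint 1: bytes[0:1] = 7B -> value 123 (1 byte(s))
  byte[1]=0x0D cont=0 payload=0x0D=13: acc |= 13<<0 -> acc=13 shift=7 [end]
Varint 2: bytes[1:2] = 0D -> value 13 (1 byte(s))
  byte[2]=0xBE cont=1 payload=0x3E=62: acc |= 62<<0 -> acc=62 shift=7
  byte[3]=0xFB cont=1 payload=0x7B=123: acc |= 123<<7 -> acc=15806 shift=14
  byte[4]=0x6C cont=0 payload=0x6C=108: acc |= 108<<14 -> acc=1785278 shift=21 [end]
Varint 3: bytes[2:5] = BE FB 6C -> value 1785278 (3 byte(s))
  byte[5]=0xC4 cont=1 payload=0x44=68: acc |= 68<<0 -> acc=68 shift=7
  byte[6]=0x28 cont=0 payload=0x28=40: acc |= 40<<7 -> acc=5188 shift=14 [end]
Varint 4: bytes[5:7] = C4 28 -> value 5188 (2 byte(s))

Answer: 1 1 3 2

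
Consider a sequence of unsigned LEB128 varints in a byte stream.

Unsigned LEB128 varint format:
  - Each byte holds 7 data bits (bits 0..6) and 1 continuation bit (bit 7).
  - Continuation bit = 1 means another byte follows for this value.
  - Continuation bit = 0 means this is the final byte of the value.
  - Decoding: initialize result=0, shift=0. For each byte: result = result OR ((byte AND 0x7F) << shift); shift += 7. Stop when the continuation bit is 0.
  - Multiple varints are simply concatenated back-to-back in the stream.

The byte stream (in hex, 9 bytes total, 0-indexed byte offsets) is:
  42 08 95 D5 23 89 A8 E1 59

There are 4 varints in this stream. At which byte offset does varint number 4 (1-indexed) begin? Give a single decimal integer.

Answer: 5

Derivation:
  byte[0]=0x42 cont=0 payload=0x42=66: acc |= 66<<0 -> acc=66 shift=7 [end]
Varint 1: bytes[0:1] = 42 -> value 66 (1 byte(s))
  byte[1]=0x08 cont=0 payload=0x08=8: acc |= 8<<0 -> acc=8 shift=7 [end]
Varint 2: bytes[1:2] = 08 -> value 8 (1 byte(s))
  byte[2]=0x95 cont=1 payload=0x15=21: acc |= 21<<0 -> acc=21 shift=7
  byte[3]=0xD5 cont=1 payload=0x55=85: acc |= 85<<7 -> acc=10901 shift=14
  byte[4]=0x23 cont=0 payload=0x23=35: acc |= 35<<14 -> acc=584341 shift=21 [end]
Varint 3: bytes[2:5] = 95 D5 23 -> value 584341 (3 byte(s))
  byte[5]=0x89 cont=1 payload=0x09=9: acc |= 9<<0 -> acc=9 shift=7
  byte[6]=0xA8 cont=1 payload=0x28=40: acc |= 40<<7 -> acc=5129 shift=14
  byte[7]=0xE1 cont=1 payload=0x61=97: acc |= 97<<14 -> acc=1594377 shift=21
  byte[8]=0x59 cont=0 payload=0x59=89: acc |= 89<<21 -> acc=188240905 shift=28 [end]
Varint 4: bytes[5:9] = 89 A8 E1 59 -> value 188240905 (4 byte(s))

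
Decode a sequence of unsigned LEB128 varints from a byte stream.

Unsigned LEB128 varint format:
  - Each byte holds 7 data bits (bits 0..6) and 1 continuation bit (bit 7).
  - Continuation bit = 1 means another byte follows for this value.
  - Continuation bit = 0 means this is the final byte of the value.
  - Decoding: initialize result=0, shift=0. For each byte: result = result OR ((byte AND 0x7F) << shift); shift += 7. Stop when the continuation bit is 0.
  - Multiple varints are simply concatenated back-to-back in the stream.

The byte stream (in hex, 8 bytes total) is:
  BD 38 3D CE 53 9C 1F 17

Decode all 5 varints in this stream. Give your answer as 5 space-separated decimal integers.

Answer: 7229 61 10702 3996 23

Derivation:
  byte[0]=0xBD cont=1 payload=0x3D=61: acc |= 61<<0 -> acc=61 shift=7
  byte[1]=0x38 cont=0 payload=0x38=56: acc |= 56<<7 -> acc=7229 shift=14 [end]
Varint 1: bytes[0:2] = BD 38 -> value 7229 (2 byte(s))
  byte[2]=0x3D cont=0 payload=0x3D=61: acc |= 61<<0 -> acc=61 shift=7 [end]
Varint 2: bytes[2:3] = 3D -> value 61 (1 byte(s))
  byte[3]=0xCE cont=1 payload=0x4E=78: acc |= 78<<0 -> acc=78 shift=7
  byte[4]=0x53 cont=0 payload=0x53=83: acc |= 83<<7 -> acc=10702 shift=14 [end]
Varint 3: bytes[3:5] = CE 53 -> value 10702 (2 byte(s))
  byte[5]=0x9C cont=1 payload=0x1C=28: acc |= 28<<0 -> acc=28 shift=7
  byte[6]=0x1F cont=0 payload=0x1F=31: acc |= 31<<7 -> acc=3996 shift=14 [end]
Varint 4: bytes[5:7] = 9C 1F -> value 3996 (2 byte(s))
  byte[7]=0x17 cont=0 payload=0x17=23: acc |= 23<<0 -> acc=23 shift=7 [end]
Varint 5: bytes[7:8] = 17 -> value 23 (1 byte(s))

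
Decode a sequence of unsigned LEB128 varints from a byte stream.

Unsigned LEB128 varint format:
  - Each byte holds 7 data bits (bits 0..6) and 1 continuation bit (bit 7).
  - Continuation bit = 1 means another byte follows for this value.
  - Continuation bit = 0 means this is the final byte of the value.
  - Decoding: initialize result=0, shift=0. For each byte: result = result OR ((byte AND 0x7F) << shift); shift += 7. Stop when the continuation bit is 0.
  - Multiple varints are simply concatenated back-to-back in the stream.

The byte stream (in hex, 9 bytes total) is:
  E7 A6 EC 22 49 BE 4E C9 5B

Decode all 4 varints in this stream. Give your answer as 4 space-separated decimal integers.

  byte[0]=0xE7 cont=1 payload=0x67=103: acc |= 103<<0 -> acc=103 shift=7
  byte[1]=0xA6 cont=1 payload=0x26=38: acc |= 38<<7 -> acc=4967 shift=14
  byte[2]=0xEC cont=1 payload=0x6C=108: acc |= 108<<14 -> acc=1774439 shift=21
  byte[3]=0x22 cont=0 payload=0x22=34: acc |= 34<<21 -> acc=73077607 shift=28 [end]
Varint 1: bytes[0:4] = E7 A6 EC 22 -> value 73077607 (4 byte(s))
  byte[4]=0x49 cont=0 payload=0x49=73: acc |= 73<<0 -> acc=73 shift=7 [end]
Varint 2: bytes[4:5] = 49 -> value 73 (1 byte(s))
  byte[5]=0xBE cont=1 payload=0x3E=62: acc |= 62<<0 -> acc=62 shift=7
  byte[6]=0x4E cont=0 payload=0x4E=78: acc |= 78<<7 -> acc=10046 shift=14 [end]
Varint 3: bytes[5:7] = BE 4E -> value 10046 (2 byte(s))
  byte[7]=0xC9 cont=1 payload=0x49=73: acc |= 73<<0 -> acc=73 shift=7
  byte[8]=0x5B cont=0 payload=0x5B=91: acc |= 91<<7 -> acc=11721 shift=14 [end]
Varint 4: bytes[7:9] = C9 5B -> value 11721 (2 byte(s))

Answer: 73077607 73 10046 11721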